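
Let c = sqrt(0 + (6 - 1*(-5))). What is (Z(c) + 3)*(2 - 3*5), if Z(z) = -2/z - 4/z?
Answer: -39 + 78*sqrt(11)/11 ≈ -15.482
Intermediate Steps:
c = sqrt(11) (c = sqrt(0 + (6 + 5)) = sqrt(0 + 11) = sqrt(11) ≈ 3.3166)
Z(z) = -6/z
(Z(c) + 3)*(2 - 3*5) = (-6*sqrt(11)/11 + 3)*(2 - 3*5) = (-6*sqrt(11)/11 + 3)*(2 - 15) = (-6*sqrt(11)/11 + 3)*(-13) = (3 - 6*sqrt(11)/11)*(-13) = -39 + 78*sqrt(11)/11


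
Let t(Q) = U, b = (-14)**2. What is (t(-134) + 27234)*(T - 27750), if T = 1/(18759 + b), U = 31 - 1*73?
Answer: -14303025962808/18955 ≈ -7.5458e+8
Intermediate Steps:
U = -42 (U = 31 - 73 = -42)
b = 196
t(Q) = -42
T = 1/18955 (T = 1/(18759 + 196) = 1/18955 ≈ 5.2757e-5)
(t(-134) + 27234)*(T - 27750) = (-42 + 27234)*(1/18955 - 27750) = 27192*(-526001249/18955) = -14303025962808/18955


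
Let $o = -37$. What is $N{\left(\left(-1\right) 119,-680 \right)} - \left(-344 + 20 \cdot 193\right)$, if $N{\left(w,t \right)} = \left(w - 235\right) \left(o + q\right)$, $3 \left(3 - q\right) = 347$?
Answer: $49466$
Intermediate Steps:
$q = - \frac{338}{3}$ ($q = 3 - \frac{347}{3} = - \frac{338}{3} \approx -112.67$)
$N{\left(w,t \right)} = \frac{105515}{3} - \frac{449 w}{3}$ ($N{\left(w,t \right)} = \left(w - 235\right) \left(-37 - \frac{338}{3}\right) = \left(-235 + w\right) \left(- \frac{449}{3}\right) = \frac{105515}{3} - \frac{449 w}{3}$)
$N{\left(\left(-1\right) 119,-680 \right)} - \left(-344 + 20 \cdot 193\right) = \left(\frac{105515}{3} - \frac{449 \left(\left(-1\right) 119\right)}{3}\right) - \left(-344 + 20 \cdot 193\right) = \left(\frac{105515}{3} - - \frac{53431}{3}\right) - \left(-344 + 3860\right) = \left(\frac{105515}{3} + \frac{53431}{3}\right) - 3516 = 52982 - 3516 = 49466$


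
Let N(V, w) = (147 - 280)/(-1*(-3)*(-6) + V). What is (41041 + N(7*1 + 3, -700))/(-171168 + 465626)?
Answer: 328461/2355664 ≈ 0.13943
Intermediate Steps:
N(V, w) = -133/(-18 + V) (N(V, w) = -133/(3*(-6) + V) = -133/(-18 + V))
(41041 + N(7*1 + 3, -700))/(-171168 + 465626) = (41041 - 133/(-18 + (7*1 + 3)))/(-171168 + 465626) = (41041 - 133/(-18 + (7 + 3)))/294458 = (41041 - 133/(-18 + 10))*(1/294458) = (41041 - 133/(-8))*(1/294458) = (41041 - 133*(-1/8))*(1/294458) = (41041 + 133/8)*(1/294458) = (328461/8)*(1/294458) = 328461/2355664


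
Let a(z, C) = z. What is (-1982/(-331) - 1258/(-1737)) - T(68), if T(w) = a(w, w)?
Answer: -35237264/574947 ≈ -61.288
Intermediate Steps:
T(w) = w
(-1982/(-331) - 1258/(-1737)) - T(68) = (-1982/(-331) - 1258/(-1737)) - 1*68 = (-1982*(-1/331) - 1258*(-1/1737)) - 68 = (1982/331 + 1258/1737) - 68 = 3859132/574947 - 68 = -35237264/574947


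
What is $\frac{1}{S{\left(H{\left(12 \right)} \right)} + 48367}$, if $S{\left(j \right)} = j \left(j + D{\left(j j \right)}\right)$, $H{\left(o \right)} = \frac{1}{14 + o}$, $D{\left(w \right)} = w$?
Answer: $\frac{17576}{850098419} \approx 2.0675 \cdot 10^{-5}$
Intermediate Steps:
$S{\left(j \right)} = j \left(j + j^{2}\right)$ ($S{\left(j \right)} = j \left(j + j j\right) = j \left(j + j^{2}\right)$)
$\frac{1}{S{\left(H{\left(12 \right)} \right)} + 48367} = \frac{1}{\left(\frac{1}{14 + 12}\right)^{2} \left(1 + \frac{1}{14 + 12}\right) + 48367} = \frac{1}{\left(\frac{1}{26}\right)^{2} \left(1 + \frac{1}{26}\right) + 48367} = \frac{1}{\frac{1 + \frac{1}{26}}{676} + 48367} = \frac{1}{\frac{1}{676} \cdot \frac{27}{26} + 48367} = \frac{1}{\frac{27}{17576} + 48367} = \frac{1}{\frac{850098419}{17576}} = \frac{17576}{850098419}$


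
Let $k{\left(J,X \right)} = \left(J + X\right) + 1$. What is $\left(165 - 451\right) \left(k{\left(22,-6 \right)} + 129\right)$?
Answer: $-41756$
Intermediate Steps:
$k{\left(J,X \right)} = 1 + J + X$
$\left(165 - 451\right) \left(k{\left(22,-6 \right)} + 129\right) = \left(165 - 451\right) \left(\left(1 + 22 - 6\right) + 129\right) = - 286 \left(17 + 129\right) = \left(-286\right) 146 = -41756$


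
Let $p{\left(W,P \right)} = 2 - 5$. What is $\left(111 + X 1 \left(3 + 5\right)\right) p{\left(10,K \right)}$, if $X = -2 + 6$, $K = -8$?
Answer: $-429$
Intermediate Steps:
$X = 4$
$p{\left(W,P \right)} = -3$
$\left(111 + X 1 \left(3 + 5\right)\right) p{\left(10,K \right)} = \left(111 + 4 \cdot 1 \left(3 + 5\right)\right) \left(-3\right) = \left(111 + 4 \cdot 8\right) \left(-3\right) = \left(111 + 32\right) \left(-3\right) = 143 \left(-3\right) = -429$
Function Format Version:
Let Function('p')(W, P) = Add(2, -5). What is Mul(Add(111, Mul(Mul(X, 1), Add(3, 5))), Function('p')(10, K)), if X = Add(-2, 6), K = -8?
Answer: -429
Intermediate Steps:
X = 4
Function('p')(W, P) = -3
Mul(Add(111, Mul(Mul(X, 1), Add(3, 5))), Function('p')(10, K)) = Mul(Add(111, Mul(Mul(4, 1), Add(3, 5))), -3) = Mul(Add(111, Mul(4, 8)), -3) = Mul(Add(111, 32), -3) = Mul(143, -3) = -429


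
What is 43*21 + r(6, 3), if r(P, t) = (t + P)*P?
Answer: 957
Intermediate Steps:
r(P, t) = P*(P + t) (r(P, t) = (P + t)*P = P*(P + t))
43*21 + r(6, 3) = 43*21 + 6*(6 + 3) = 903 + 6*9 = 903 + 54 = 957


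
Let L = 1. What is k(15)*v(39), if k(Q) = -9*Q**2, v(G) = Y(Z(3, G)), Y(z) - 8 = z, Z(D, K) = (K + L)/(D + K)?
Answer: -126900/7 ≈ -18129.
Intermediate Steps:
Z(D, K) = (1 + K)/(D + K) (Z(D, K) = (K + 1)/(D + K) = (1 + K)/(D + K))
Y(z) = 8 + z
v(G) = 8 + (1 + G)/(3 + G)
k(15)*v(39) = (-9*15**2)*((25 + 9*39)/(3 + 39)) = (-9*225)*((25 + 351)/42) = -675*376/14 = -2025*188/21 = -126900/7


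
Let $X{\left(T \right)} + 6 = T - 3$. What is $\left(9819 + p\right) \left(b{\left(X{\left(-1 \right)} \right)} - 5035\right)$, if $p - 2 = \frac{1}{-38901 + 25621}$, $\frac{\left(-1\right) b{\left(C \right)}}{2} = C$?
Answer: $- \frac{130814147637}{2656} \approx -4.9252 \cdot 10^{7}$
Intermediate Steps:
$X{\left(T \right)} = -9 + T$ ($X{\left(T \right)} = -6 + \left(T - 3\right) = -6 + \left(-3 + T\right) = -9 + T$)
$b{\left(C \right)} = - 2 C$
$p = \frac{26559}{13280}$ ($p = 2 + \frac{1}{-38901 + 25621} = 2 + \frac{1}{-13280} = 2 - \frac{1}{13280} = \frac{26559}{13280} \approx 1.9999$)
$\left(9819 + p\right) \left(b{\left(X{\left(-1 \right)} \right)} - 5035\right) = \left(9819 + \frac{26559}{13280}\right) \left(- 2 \left(-9 - 1\right) - 5035\right) = \frac{130422879 \left(\left(-2\right) \left(-10\right) - 5035\right)}{13280} = \frac{130422879 \left(20 - 5035\right)}{13280} = \frac{130422879}{13280} \left(-5015\right) = - \frac{130814147637}{2656}$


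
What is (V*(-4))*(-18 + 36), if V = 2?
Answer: -144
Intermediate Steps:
(V*(-4))*(-18 + 36) = (2*(-4))*(-18 + 36) = -8*18 = -144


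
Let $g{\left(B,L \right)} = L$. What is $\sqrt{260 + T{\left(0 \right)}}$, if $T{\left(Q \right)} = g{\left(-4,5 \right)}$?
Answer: $\sqrt{265} \approx 16.279$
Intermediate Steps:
$T{\left(Q \right)} = 5$
$\sqrt{260 + T{\left(0 \right)}} = \sqrt{260 + 5} = \sqrt{265}$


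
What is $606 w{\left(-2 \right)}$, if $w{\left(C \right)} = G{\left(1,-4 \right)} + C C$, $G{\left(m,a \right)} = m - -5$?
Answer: $6060$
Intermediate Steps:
$G{\left(m,a \right)} = 5 + m$ ($G{\left(m,a \right)} = m + 5 = 5 + m$)
$w{\left(C \right)} = 6 + C^{2}$ ($w{\left(C \right)} = \left(5 + 1\right) + C C = 6 + C^{2}$)
$606 w{\left(-2 \right)} = 606 \left(6 + \left(-2\right)^{2}\right) = 606 \left(6 + 4\right) = 606 \cdot 10 = 6060$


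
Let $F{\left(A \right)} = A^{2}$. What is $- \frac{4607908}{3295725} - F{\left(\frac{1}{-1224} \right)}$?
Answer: $- \frac{2301153490511}{1645858699200} \approx -1.3981$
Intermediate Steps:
$- \frac{4607908}{3295725} - F{\left(\frac{1}{-1224} \right)} = - \frac{4607908}{3295725} - \left(\frac{1}{-1224}\right)^{2} = \left(-4607908\right) \frac{1}{3295725} - \left(- \frac{1}{1224}\right)^{2} = - \frac{4607908}{3295725} - \frac{1}{1498176} = - \frac{2301153490511}{1645858699200}$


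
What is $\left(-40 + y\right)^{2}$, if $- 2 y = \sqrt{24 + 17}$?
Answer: $\frac{\left(80 + \sqrt{41}\right)^{2}}{4} \approx 1866.4$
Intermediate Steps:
$y = - \frac{\sqrt{41}}{2}$ ($y = - \frac{\sqrt{24 + 17}}{2} = - \frac{\sqrt{41}}{2} \approx -3.2016$)
$\left(-40 + y\right)^{2} = \left(-40 - \frac{\sqrt{41}}{2}\right)^{2}$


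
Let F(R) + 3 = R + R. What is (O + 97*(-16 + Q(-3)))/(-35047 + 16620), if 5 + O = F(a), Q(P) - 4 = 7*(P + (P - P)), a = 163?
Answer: 2883/18427 ≈ 0.15646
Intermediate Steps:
Q(P) = 4 + 7*P (Q(P) = 4 + 7*(P + (P - P)) = 4 + 7*(P + 0) = 4 + 7*P)
F(R) = -3 + 2*R (F(R) = -3 + (R + R) = -3 + 2*R)
O = 318 (O = -5 + (-3 + 2*163) = -5 + (-3 + 326) = -5 + 323 = 318)
(O + 97*(-16 + Q(-3)))/(-35047 + 16620) = (318 + 97*(-16 + (4 + 7*(-3))))/(-35047 + 16620) = (318 + 97*(-16 + (4 - 21)))/(-18427) = (318 + 97*(-16 - 17))*(-1/18427) = (318 + 97*(-33))*(-1/18427) = (318 - 3201)*(-1/18427) = -2883*(-1/18427) = 2883/18427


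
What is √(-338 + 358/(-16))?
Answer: 31*I*√6/4 ≈ 18.984*I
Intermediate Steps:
√(-338 + 358/(-16)) = √(-338 + 358*(-1/16)) = √(-338 - 179/8) = √(-2883/8) = 31*I*√6/4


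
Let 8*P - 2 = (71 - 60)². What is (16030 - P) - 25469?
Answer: -75635/8 ≈ -9454.4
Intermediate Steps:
P = 123/8 (P = ¼ + (71 - 60)²/8 = ¼ + (⅛)*11² = ¼ + (⅛)*121 = ¼ + 121/8 = 123/8 ≈ 15.375)
(16030 - P) - 25469 = (16030 - 1*123/8) - 25469 = (16030 - 123/8) - 25469 = 128117/8 - 25469 = -75635/8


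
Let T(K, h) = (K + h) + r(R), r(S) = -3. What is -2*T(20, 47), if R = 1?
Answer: -128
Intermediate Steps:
T(K, h) = -3 + K + h (T(K, h) = (K + h) - 3 = -3 + K + h)
-2*T(20, 47) = -2*(-3 + 20 + 47) = -2*64 = -128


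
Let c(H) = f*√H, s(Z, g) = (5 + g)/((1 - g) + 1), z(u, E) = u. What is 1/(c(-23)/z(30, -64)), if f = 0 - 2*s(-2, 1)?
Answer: 5*I*√23/46 ≈ 0.52129*I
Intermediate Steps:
s(Z, g) = (5 + g)/(2 - g)
f = -12 (f = 0 - 2*(-5 - 1*1)/(-2 + 1) = 0 - 2*(-5 - 1)/(-1) = 0 - (-2)*(-6) = 0 - 2*6 = 0 - 12 = -12)
c(H) = -12*√H
1/(c(-23)/z(30, -64)) = 1/(-12*I*√23/30) = 1/(-12*I*√23*(1/30)) = 1/(-2*I*√23/5) = 5*I*√23/46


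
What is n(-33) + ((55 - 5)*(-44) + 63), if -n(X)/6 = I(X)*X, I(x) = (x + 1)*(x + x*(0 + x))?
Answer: -6692953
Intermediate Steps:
I(x) = (1 + x)*(x + x²) (I(x) = (1 + x)*(x + x*x) = (1 + x)*(x + x²))
n(X) = -6*X²*(1 + X² + 2*X) (n(X) = -6*X*(1 + X² + 2*X)*X = -6*X²*(1 + X² + 2*X))
n(-33) + ((55 - 5)*(-44) + 63) = 6*(-33)²*(-1 - 1*(-33)² - 2*(-33)) + ((55 - 5)*(-44) + 63) = 6*1089*(-1 - 1*1089 + 66) + (50*(-44) + 63) = 6*1089*(-1 - 1089 + 66) + (-2200 + 63) = 6*1089*(-1024) - 2137 = -6690816 - 2137 = -6692953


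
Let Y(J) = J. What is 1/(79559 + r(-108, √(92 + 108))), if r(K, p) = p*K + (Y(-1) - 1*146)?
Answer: 19853/1575983236 + 135*√2/787991618 ≈ 1.2840e-5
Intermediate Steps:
r(K, p) = -147 + K*p (r(K, p) = p*K + (-1 - 1*146) = K*p + (-1 - 146) = K*p - 147 = -147 + K*p)
1/(79559 + r(-108, √(92 + 108))) = 1/(79559 + (-147 - 108*√(92 + 108))) = 1/(79559 + (-147 - 1080*√2)) = 1/(79412 - 1080*√2)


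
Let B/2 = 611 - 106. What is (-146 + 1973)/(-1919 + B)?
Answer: -203/101 ≈ -2.0099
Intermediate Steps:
B = 1010 (B = 2*(611 - 106) = 2*505 = 1010)
(-146 + 1973)/(-1919 + B) = (-146 + 1973)/(-1919 + 1010) = 1827/(-909) = 1827*(-1/909) = -203/101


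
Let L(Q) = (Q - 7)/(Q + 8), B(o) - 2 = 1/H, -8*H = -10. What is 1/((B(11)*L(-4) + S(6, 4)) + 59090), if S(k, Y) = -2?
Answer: 10/590803 ≈ 1.6926e-5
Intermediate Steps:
H = 5/4 (H = -⅛*(-10) = 5/4 ≈ 1.2500)
B(o) = 14/5 (B(o) = 2 + 1/(5/4) = 2 + ⅘ = 14/5)
L(Q) = (-7 + Q)/(8 + Q)
1/((B(11)*L(-4) + S(6, 4)) + 59090) = 1/((14*((-7 - 4)/(8 - 4))/5 - 2) + 59090) = 1/((14*(-11/4)/5 - 2) + 59090) = 1/((14*((¼)*(-11))/5 - 2) + 59090) = 1/(((14/5)*(-11/4) - 2) + 59090) = 1/((-77/10 - 2) + 59090) = 1/(-97/10 + 59090) = 1/(590803/10) = 10/590803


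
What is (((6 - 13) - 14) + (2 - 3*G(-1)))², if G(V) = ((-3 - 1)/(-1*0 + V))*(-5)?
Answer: 1681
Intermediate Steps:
G(V) = 20/V (G(V) = -4/(0 + V)*(-5) = -4/V*(-5) = 20/V)
(((6 - 13) - 14) + (2 - 3*G(-1)))² = (((6 - 13) - 14) + (2 - 60/(-1)))² = ((-7 - 14) + (2 - 60*(-1)))² = (-21 + (2 - 3*(-20)))² = (-21 + (2 + 60))² = (-21 + 62)² = 41² = 1681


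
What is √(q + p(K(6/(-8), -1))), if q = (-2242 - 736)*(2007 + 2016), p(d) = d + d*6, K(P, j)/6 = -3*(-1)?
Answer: 12*I*√83197 ≈ 3461.3*I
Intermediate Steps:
K(P, j) = 18 (K(P, j) = 6*(-3*(-1)) = 6*3 = 18)
p(d) = 7*d (p(d) = d + 6*d = 7*d)
q = -11980494 (q = -2978*4023 = -11980494)
√(q + p(K(6/(-8), -1))) = √(-11980494 + 7*18) = √(-11980494 + 126) = √(-11980368) = 12*I*√83197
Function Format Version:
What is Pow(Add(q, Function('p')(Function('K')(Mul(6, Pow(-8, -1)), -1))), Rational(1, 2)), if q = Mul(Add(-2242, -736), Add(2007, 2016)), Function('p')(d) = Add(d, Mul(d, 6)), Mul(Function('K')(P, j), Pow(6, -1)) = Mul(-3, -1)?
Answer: Mul(12, I, Pow(83197, Rational(1, 2))) ≈ Mul(3461.3, I)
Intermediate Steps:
Function('K')(P, j) = 18 (Function('K')(P, j) = Mul(6, Mul(-3, -1)) = Mul(6, 3) = 18)
Function('p')(d) = Mul(7, d) (Function('p')(d) = Add(d, Mul(6, d)) = Mul(7, d))
q = -11980494 (q = Mul(-2978, 4023) = -11980494)
Pow(Add(q, Function('p')(Function('K')(Mul(6, Pow(-8, -1)), -1))), Rational(1, 2)) = Pow(Add(-11980494, Mul(7, 18)), Rational(1, 2)) = Pow(Add(-11980494, 126), Rational(1, 2)) = Pow(-11980368, Rational(1, 2)) = Mul(12, I, Pow(83197, Rational(1, 2)))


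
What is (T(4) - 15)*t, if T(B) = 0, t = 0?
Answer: 0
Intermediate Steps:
(T(4) - 15)*t = (0 - 15)*0 = -15*0 = 0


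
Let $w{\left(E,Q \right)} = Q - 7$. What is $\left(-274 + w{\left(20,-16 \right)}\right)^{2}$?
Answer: $88209$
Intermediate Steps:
$w{\left(E,Q \right)} = -7 + Q$
$\left(-274 + w{\left(20,-16 \right)}\right)^{2} = \left(-274 - 23\right)^{2} = \left(-297\right)^{2} = 88209$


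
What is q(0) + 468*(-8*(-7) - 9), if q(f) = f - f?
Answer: 21996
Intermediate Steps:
q(f) = 0
q(0) + 468*(-8*(-7) - 9) = 0 + 468*(-8*(-7) - 9) = 0 + 468*(56 - 9) = 0 + 468*47 = 0 + 21996 = 21996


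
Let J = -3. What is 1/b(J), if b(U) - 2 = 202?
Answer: 1/204 ≈ 0.0049020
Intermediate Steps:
b(U) = 204 (b(U) = 2 + 202 = 204)
1/b(J) = 1/204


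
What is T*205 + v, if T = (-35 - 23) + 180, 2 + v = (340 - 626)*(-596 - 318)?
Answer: 286412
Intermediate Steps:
v = 261402 (v = -2 + (340 - 626)*(-596 - 318) = -2 - 286*(-914) = -2 + 261404 = 261402)
T = 122 (T = -58 + 180 = 122)
T*205 + v = 122*205 + 261402 = 25010 + 261402 = 286412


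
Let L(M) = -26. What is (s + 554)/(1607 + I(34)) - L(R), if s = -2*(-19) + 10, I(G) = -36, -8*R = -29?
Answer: 41448/1571 ≈ 26.383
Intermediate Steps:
R = 29/8 (R = -1/8*(-29) = 29/8 ≈ 3.6250)
s = 48 (s = 38 + 10 = 48)
(s + 554)/(1607 + I(34)) - L(R) = (48 + 554)/(1607 - 36) - 1*(-26) = 602/1571 + 26 = 41448/1571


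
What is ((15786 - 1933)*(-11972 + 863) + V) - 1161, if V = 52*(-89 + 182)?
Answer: -153889302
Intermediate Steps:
V = 4836 (V = 52*93 = 4836)
((15786 - 1933)*(-11972 + 863) + V) - 1161 = ((15786 - 1933)*(-11972 + 863) + 4836) - 1161 = (13853*(-11109) + 4836) - 1161 = (-153892977 + 4836) - 1161 = -153888141 - 1161 = -153889302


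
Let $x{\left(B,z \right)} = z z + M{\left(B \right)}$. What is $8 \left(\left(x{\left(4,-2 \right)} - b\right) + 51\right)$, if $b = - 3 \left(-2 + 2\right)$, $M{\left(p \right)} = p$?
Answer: $472$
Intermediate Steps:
$b = 0$ ($b = \left(-3\right) 0 = 0$)
$x{\left(B,z \right)} = B + z^{2}$ ($x{\left(B,z \right)} = z z + B = z^{2} + B = B + z^{2}$)
$8 \left(\left(x{\left(4,-2 \right)} - b\right) + 51\right) = 8 \left(\left(\left(4 + \left(-2\right)^{2}\right) - 0\right) + 51\right) = 8 \left(\left(\left(4 + 4\right) + 0\right) + 51\right) = 8 \left(\left(8 + 0\right) + 51\right) = 8 \left(8 + 51\right) = 8 \cdot 59 = 472$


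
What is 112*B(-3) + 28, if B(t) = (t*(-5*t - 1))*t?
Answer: 14140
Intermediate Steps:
B(t) = t²*(-1 - 5*t) (B(t) = (t*(-1 - 5*t))*t = t²*(-1 - 5*t))
112*B(-3) + 28 = 112*((-3)²*(-1 - 5*(-3))) + 28 = 112*(9*(-1 + 15)) + 28 = 112*(9*14) + 28 = 112*126 + 28 = 14112 + 28 = 14140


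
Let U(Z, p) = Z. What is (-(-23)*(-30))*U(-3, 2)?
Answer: 2070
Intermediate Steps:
(-(-23)*(-30))*U(-3, 2) = -(-23)*(-30)*(-3) = -23*30*(-3) = -690*(-3) = 2070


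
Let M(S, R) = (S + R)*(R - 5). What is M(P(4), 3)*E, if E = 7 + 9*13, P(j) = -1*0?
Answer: -744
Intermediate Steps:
P(j) = 0
M(S, R) = (-5 + R)*(R + S) (M(S, R) = (R + S)*(-5 + R) = (-5 + R)*(R + S))
E = 124 (E = 7 + 117 = 124)
M(P(4), 3)*E = (3² - 5*3 - 5*0 + 3*0)*124 = (9 - 15 + 0 + 0)*124 = -6*124 = -744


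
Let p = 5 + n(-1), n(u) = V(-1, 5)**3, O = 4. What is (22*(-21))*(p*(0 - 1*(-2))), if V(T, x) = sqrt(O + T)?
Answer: -4620 - 2772*sqrt(3) ≈ -9421.3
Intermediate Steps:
V(T, x) = sqrt(4 + T)
n(u) = 3*sqrt(3) (n(u) = (sqrt(4 - 1))**3 = (sqrt(3))**3 = 3*sqrt(3))
p = 5 + 3*sqrt(3) ≈ 10.196
(22*(-21))*(p*(0 - 1*(-2))) = (22*(-21))*((5 + 3*sqrt(3))*(0 - 1*(-2))) = -462*(5 + 3*sqrt(3))*(0 + 2) = -462*(5 + 3*sqrt(3))*2 = -462*(10 + 6*sqrt(3)) = -4620 - 2772*sqrt(3)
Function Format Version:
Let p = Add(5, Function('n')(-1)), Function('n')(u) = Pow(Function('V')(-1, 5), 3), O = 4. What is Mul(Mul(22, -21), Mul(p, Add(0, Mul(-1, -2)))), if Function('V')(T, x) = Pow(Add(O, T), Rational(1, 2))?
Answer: Add(-4620, Mul(-2772, Pow(3, Rational(1, 2)))) ≈ -9421.3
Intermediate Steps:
Function('V')(T, x) = Pow(Add(4, T), Rational(1, 2))
Function('n')(u) = Mul(3, Pow(3, Rational(1, 2))) (Function('n')(u) = Pow(Pow(Add(4, -1), Rational(1, 2)), 3) = Pow(Pow(3, Rational(1, 2)), 3) = Mul(3, Pow(3, Rational(1, 2))))
p = Add(5, Mul(3, Pow(3, Rational(1, 2)))) ≈ 10.196
Mul(Mul(22, -21), Mul(p, Add(0, Mul(-1, -2)))) = Mul(Mul(22, -21), Mul(Add(5, Mul(3, Pow(3, Rational(1, 2)))), Add(0, Mul(-1, -2)))) = Mul(-462, Mul(Add(5, Mul(3, Pow(3, Rational(1, 2)))), Add(0, 2))) = Mul(-462, Mul(Add(5, Mul(3, Pow(3, Rational(1, 2)))), 2)) = Mul(-462, Add(10, Mul(6, Pow(3, Rational(1, 2))))) = Add(-4620, Mul(-2772, Pow(3, Rational(1, 2))))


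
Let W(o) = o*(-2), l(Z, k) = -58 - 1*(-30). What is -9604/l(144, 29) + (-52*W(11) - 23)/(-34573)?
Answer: 11857418/34573 ≈ 342.97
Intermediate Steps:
l(Z, k) = -28 (l(Z, k) = -58 + 30 = -28)
W(o) = -2*o
-9604/l(144, 29) + (-52*W(11) - 23)/(-34573) = -9604/(-28) + (-(-104)*11 - 23)/(-34573) = -9604*(-1/28) + (-52*(-22) - 23)*(-1/34573) = 343 + (1144 - 23)*(-1/34573) = 343 + 1121*(-1/34573) = 343 - 1121/34573 = 11857418/34573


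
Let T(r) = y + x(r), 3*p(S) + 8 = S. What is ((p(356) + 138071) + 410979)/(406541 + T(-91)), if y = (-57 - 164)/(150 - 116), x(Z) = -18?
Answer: 1098332/813033 ≈ 1.3509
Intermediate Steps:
p(S) = -8/3 + S/3
y = -13/2 (y = -221/34 = -221*1/34 = -13/2 ≈ -6.5000)
T(r) = -49/2 (T(r) = -13/2 - 18 = -49/2)
((p(356) + 138071) + 410979)/(406541 + T(-91)) = (((-8/3 + (⅓)*356) + 138071) + 410979)/(406541 - 49/2) = (((-8/3 + 356/3) + 138071) + 410979)/(813033/2) = ((116 + 138071) + 410979)*(2/813033) = (138187 + 410979)*(2/813033) = 549166*(2/813033) = 1098332/813033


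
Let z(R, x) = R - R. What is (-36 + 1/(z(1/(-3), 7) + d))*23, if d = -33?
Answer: -27347/33 ≈ -828.70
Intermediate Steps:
z(R, x) = 0
(-36 + 1/(z(1/(-3), 7) + d))*23 = (-36 + 1/(0 - 33))*23 = (-36 + 1/(-33))*23 = (-36 - 1/33)*23 = -1189/33*23 = -27347/33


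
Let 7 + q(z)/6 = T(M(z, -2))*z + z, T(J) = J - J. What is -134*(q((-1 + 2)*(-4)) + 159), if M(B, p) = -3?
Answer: -12462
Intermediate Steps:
T(J) = 0
q(z) = -42 + 6*z (q(z) = -42 + 6*(0*z + z) = -42 + 6*(0 + z) = -42 + 6*z)
-134*(q((-1 + 2)*(-4)) + 159) = -134*((-42 + 6*((-1 + 2)*(-4))) + 159) = -134*((-42 + 6*(1*(-4))) + 159) = -134*((-42 + 6*(-4)) + 159) = -134*((-42 - 24) + 159) = -134*(-66 + 159) = -134*93 = -12462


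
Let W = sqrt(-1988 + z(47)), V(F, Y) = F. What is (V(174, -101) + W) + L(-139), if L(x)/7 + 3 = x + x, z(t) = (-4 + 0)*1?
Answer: -1793 + 2*I*sqrt(498) ≈ -1793.0 + 44.632*I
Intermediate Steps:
z(t) = -4 (z(t) = -4*1 = -4)
W = 2*I*sqrt(498) (W = sqrt(-1988 - 4) = sqrt(-1992) = 2*I*sqrt(498) ≈ 44.632*I)
L(x) = -21 + 14*x (L(x) = -21 + 7*(x + x) = -21 + 7*(2*x) = -21 + 14*x)
(V(174, -101) + W) + L(-139) = (174 + 2*I*sqrt(498)) + (-21 + 14*(-139)) = (174 + 2*I*sqrt(498)) + (-21 - 1946) = (174 + 2*I*sqrt(498)) - 1967 = -1793 + 2*I*sqrt(498)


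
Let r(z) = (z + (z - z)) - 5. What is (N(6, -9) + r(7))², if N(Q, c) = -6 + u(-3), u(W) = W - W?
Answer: 16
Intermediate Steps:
u(W) = 0
r(z) = -5 + z (r(z) = (z + 0) - 5 = z - 5 = -5 + z)
N(Q, c) = -6 (N(Q, c) = -6 + 0 = -6)
(N(6, -9) + r(7))² = (-6 + (-5 + 7))² = (-6 + 2)² = (-4)² = 16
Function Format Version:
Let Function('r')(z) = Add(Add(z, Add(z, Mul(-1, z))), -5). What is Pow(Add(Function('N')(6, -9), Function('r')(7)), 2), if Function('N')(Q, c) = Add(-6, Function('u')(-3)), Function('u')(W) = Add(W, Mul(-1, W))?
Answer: 16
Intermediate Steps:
Function('u')(W) = 0
Function('r')(z) = Add(-5, z) (Function('r')(z) = Add(Add(z, 0), -5) = Add(z, -5) = Add(-5, z))
Function('N')(Q, c) = -6 (Function('N')(Q, c) = Add(-6, 0) = -6)
Pow(Add(Function('N')(6, -9), Function('r')(7)), 2) = Pow(Add(-6, Add(-5, 7)), 2) = Pow(Add(-6, 2), 2) = Pow(-4, 2) = 16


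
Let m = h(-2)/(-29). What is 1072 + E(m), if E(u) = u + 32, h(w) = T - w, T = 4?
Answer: 32010/29 ≈ 1103.8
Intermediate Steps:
h(w) = 4 - w
m = -6/29 (m = (4 - 1*(-2))/(-29) = (4 + 2)*(-1/29) = 6*(-1/29) = -6/29 ≈ -0.20690)
E(u) = 32 + u
1072 + E(m) = 1072 + (32 - 6/29) = 1072 + 922/29 = 32010/29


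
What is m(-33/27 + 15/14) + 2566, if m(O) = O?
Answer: 323297/126 ≈ 2565.8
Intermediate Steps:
m(-33/27 + 15/14) + 2566 = (-33/27 + 15/14) + 2566 = (-33*1/27 + 15*(1/14)) + 2566 = (-11/9 + 15/14) + 2566 = -19/126 + 2566 = 323297/126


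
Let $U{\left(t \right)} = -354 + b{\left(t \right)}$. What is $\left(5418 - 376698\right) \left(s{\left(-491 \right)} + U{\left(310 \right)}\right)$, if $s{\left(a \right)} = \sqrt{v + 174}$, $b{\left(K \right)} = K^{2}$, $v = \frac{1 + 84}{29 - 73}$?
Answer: $-35548574880 - \frac{185640 \sqrt{83281}}{11} \approx -3.5553 \cdot 10^{10}$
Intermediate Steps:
$v = - \frac{85}{44}$ ($v = \frac{85}{-44} = 85 \left(- \frac{1}{44}\right) = - \frac{85}{44} \approx -1.9318$)
$s{\left(a \right)} = \frac{\sqrt{83281}}{22}$ ($s{\left(a \right)} = \sqrt{- \frac{85}{44} + 174} = \sqrt{\frac{7571}{44}} = \frac{\sqrt{83281}}{22}$)
$U{\left(t \right)} = -354 + t^{2}$
$\left(5418 - 376698\right) \left(s{\left(-491 \right)} + U{\left(310 \right)}\right) = \left(5418 - 376698\right) \left(\frac{\sqrt{83281}}{22} - \left(354 - 310^{2}\right)\right) = - 371280 \left(\frac{\sqrt{83281}}{22} + \left(-354 + 96100\right)\right) = - 371280 \left(\frac{\sqrt{83281}}{22} + 95746\right) = - 371280 \left(95746 + \frac{\sqrt{83281}}{22}\right) = -35548574880 - \frac{185640 \sqrt{83281}}{11}$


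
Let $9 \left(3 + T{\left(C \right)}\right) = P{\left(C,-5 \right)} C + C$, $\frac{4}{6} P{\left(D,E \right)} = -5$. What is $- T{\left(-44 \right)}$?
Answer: $- \frac{259}{9} \approx -28.778$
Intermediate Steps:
$P{\left(D,E \right)} = - \frac{15}{2}$ ($P{\left(D,E \right)} = \frac{3}{2} \left(-5\right) = - \frac{15}{2}$)
$T{\left(C \right)} = -3 - \frac{13 C}{18}$ ($T{\left(C \right)} = -3 + \frac{- \frac{15 C}{2} + C}{9} = -3 + \frac{\left(- \frac{13}{2}\right) C}{9} = -3 - \frac{13 C}{18}$)
$- T{\left(-44 \right)} = - (-3 - - \frac{286}{9}) = - (-3 + \frac{286}{9}) = \left(-1\right) \frac{259}{9} = - \frac{259}{9}$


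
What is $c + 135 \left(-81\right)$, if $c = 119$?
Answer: $-10816$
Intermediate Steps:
$c + 135 \left(-81\right) = 119 + 135 \left(-81\right) = 119 - 10935 = -10816$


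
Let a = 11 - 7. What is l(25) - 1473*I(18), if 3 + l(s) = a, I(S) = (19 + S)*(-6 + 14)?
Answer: -436007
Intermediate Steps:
I(S) = 152 + 8*S (I(S) = (19 + S)*8 = 152 + 8*S)
a = 4
l(s) = 1 (l(s) = -3 + 4 = 1)
l(25) - 1473*I(18) = 1 - 1473*(152 + 8*18) = 1 - 1473*(152 + 144) = 1 - 1473*296 = 1 - 436008 = -436007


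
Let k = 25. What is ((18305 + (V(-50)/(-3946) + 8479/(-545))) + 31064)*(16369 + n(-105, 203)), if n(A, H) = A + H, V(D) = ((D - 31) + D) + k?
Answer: 873887963735061/1075285 ≈ 8.1270e+8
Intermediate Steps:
V(D) = -6 + 2*D (V(D) = ((D - 31) + D) + 25 = ((-31 + D) + D) + 25 = (-31 + 2*D) + 25 = -6 + 2*D)
((18305 + (V(-50)/(-3946) + 8479/(-545))) + 31064)*(16369 + n(-105, 203)) = ((18305 + ((-6 + 2*(-50))/(-3946) + 8479/(-545))) + 31064)*(16369 + (-105 + 203)) = ((18305 + ((-6 - 100)*(-1/3946) + 8479*(-1/545))) + 31064)*(16369 + 98) = ((18305 + (-106*(-1/3946) - 8479/545)) + 31064)*16467 = ((18305 + (53/1973 - 8479/545)) + 31064)*16467 = ((18305 - 16700182/1075285) + 31064)*16467 = (19666391743/1075285 + 31064)*16467 = (53069044983/1075285)*16467 = 873887963735061/1075285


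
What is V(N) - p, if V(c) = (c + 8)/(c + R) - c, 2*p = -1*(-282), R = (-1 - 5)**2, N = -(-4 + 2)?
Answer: -2712/19 ≈ -142.74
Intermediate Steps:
N = 2 (N = -1*(-2) = 2)
R = 36 (R = (-6)**2 = 36)
p = 141 (p = (-1*(-282))/2 = (1/2)*282 = 141)
V(c) = -c + (8 + c)/(36 + c) (V(c) = (c + 8)/(c + 36) - c = (8 + c)/(36 + c) - c = -c + (8 + c)/(36 + c))
V(N) - p = (8 - 1*2**2 - 35*2)/(36 + 2) - 1*141 = (8 - 1*4 - 70)/38 - 141 = (8 - 4 - 70)/38 - 141 = (1/38)*(-66) - 141 = -33/19 - 141 = -2712/19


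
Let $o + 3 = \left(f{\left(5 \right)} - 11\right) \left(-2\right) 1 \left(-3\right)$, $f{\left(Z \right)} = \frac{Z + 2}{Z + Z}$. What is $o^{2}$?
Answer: $\frac{104976}{25} \approx 4199.0$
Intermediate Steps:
$f{\left(Z \right)} = \frac{2 + Z}{2 Z}$
$o = - \frac{324}{5}$ ($o = -3 + \left(\frac{2 + 5}{2 \cdot 5} - 11\right) \left(-2\right) 1 \left(-3\right) = -3 + \left(\frac{1}{2} \cdot \frac{1}{5} \cdot 7 - 11\right) \left(\left(-2\right) \left(-3\right)\right) = -3 + \left(\frac{7}{10} - 11\right) 6 = -3 - \frac{309}{5} = - \frac{324}{5} \approx -64.8$)
$o^{2} = \left(- \frac{324}{5}\right)^{2} = \frac{104976}{25}$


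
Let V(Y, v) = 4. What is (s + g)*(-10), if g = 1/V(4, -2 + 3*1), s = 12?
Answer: -245/2 ≈ -122.50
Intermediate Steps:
g = 1/4 ≈ 0.25000
(s + g)*(-10) = (12 + 1/4)*(-10) = (49/4)*(-10) = -245/2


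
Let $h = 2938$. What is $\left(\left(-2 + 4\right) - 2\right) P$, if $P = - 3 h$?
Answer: $0$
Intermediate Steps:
$P = -8814$ ($P = \left(-3\right) 2938 = -8814$)
$\left(\left(-2 + 4\right) - 2\right) P = \left(\left(-2 + 4\right) - 2\right) \left(-8814\right) = \left(2 - 2\right) \left(-8814\right) = 0 \left(-8814\right) = 0$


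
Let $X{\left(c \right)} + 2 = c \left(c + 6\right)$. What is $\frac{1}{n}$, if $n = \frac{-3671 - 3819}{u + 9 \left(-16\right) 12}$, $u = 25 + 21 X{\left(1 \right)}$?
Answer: $\frac{799}{3745} \approx 0.21335$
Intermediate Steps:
$X{\left(c \right)} = -2 + c \left(6 + c\right)$ ($X{\left(c \right)} = -2 + c \left(c + 6\right) = -2 + c \left(6 + c\right)$)
$u = 130$ ($u = 25 + 21 \left(-2 + 1^{2} + 6 \cdot 1\right) = 25 + 21 \left(-2 + 1 + 6\right) = 25 + 21 \cdot 5 = 25 + 105 = 130$)
$n = \frac{3745}{799}$ ($n = \frac{-3671 - 3819}{130 + 9 \left(-16\right) 12} = \frac{-3671 - 3819}{130 - 1728} = - \frac{7490}{130 - 1728} = - \frac{7490}{-1598} = \left(-7490\right) \left(- \frac{1}{1598}\right) = \frac{3745}{799} \approx 4.6871$)
$\frac{1}{n} = \frac{1}{\frac{3745}{799}} = \frac{799}{3745}$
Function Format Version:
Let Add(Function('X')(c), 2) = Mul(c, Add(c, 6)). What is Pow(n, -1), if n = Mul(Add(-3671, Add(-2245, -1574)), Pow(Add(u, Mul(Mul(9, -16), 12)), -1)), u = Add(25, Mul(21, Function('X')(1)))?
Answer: Rational(799, 3745) ≈ 0.21335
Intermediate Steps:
Function('X')(c) = Add(-2, Mul(c, Add(6, c))) (Function('X')(c) = Add(-2, Mul(c, Add(c, 6))) = Add(-2, Mul(c, Add(6, c))))
u = 130 (u = Add(25, Mul(21, Add(-2, Pow(1, 2), Mul(6, 1)))) = Add(25, Mul(21, Add(-2, 1, 6))) = Add(25, Mul(21, 5)) = Add(25, 105) = 130)
n = Rational(3745, 799) (n = Mul(Add(-3671, Add(-2245, -1574)), Pow(Add(130, Mul(Mul(9, -16), 12)), -1)) = Mul(Add(-3671, -3819), Pow(Add(130, Mul(-144, 12)), -1)) = Mul(-7490, Pow(Add(130, -1728), -1)) = Mul(-7490, Pow(-1598, -1)) = Mul(-7490, Rational(-1, 1598)) = Rational(3745, 799) ≈ 4.6871)
Pow(n, -1) = Pow(Rational(3745, 799), -1) = Rational(799, 3745)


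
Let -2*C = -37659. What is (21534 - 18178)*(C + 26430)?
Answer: 151890882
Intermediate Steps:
C = 37659/2 (C = -½*(-37659) = 37659/2 ≈ 18830.)
(21534 - 18178)*(C + 26430) = (21534 - 18178)*(37659/2 + 26430) = 3356*(90519/2) = 151890882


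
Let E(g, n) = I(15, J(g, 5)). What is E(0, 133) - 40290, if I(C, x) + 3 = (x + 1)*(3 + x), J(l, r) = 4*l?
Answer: -40290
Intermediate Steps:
I(C, x) = -3 + (1 + x)*(3 + x) (I(C, x) = -3 + (x + 1)*(3 + x) = -3 + (1 + x)*(3 + x))
E(g, n) = 4*g*(4 + 4*g) (E(g, n) = (4*g)*(4 + 4*g) = 4*g*(4 + 4*g))
E(0, 133) - 40290 = 16*0*(1 + 0) - 40290 = 16*0*1 - 40290 = 0 - 40290 = -40290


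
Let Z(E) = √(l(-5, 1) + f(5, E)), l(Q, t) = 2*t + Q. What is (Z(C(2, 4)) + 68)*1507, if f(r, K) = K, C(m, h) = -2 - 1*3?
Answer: 102476 + 3014*I*√2 ≈ 1.0248e+5 + 4262.4*I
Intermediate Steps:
C(m, h) = -5 (C(m, h) = -2 - 3 = -5)
l(Q, t) = Q + 2*t
Z(E) = √(-3 + E) (Z(E) = √((-5 + 2*1) + E) = √((-5 + 2) + E) = √(-3 + E))
(Z(C(2, 4)) + 68)*1507 = (√(-3 - 5) + 68)*1507 = (√(-8) + 68)*1507 = (2*I*√2 + 68)*1507 = (68 + 2*I*√2)*1507 = 102476 + 3014*I*√2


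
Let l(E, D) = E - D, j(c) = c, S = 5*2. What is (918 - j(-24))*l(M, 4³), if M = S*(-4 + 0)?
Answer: -97968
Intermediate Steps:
S = 10
M = -40 (M = 10*(-4 + 0) = 10*(-4) = -40)
(918 - j(-24))*l(M, 4³) = (918 - 1*(-24))*(-40 - 1*4³) = (918 + 24)*(-40 - 1*64) = 942*(-40 - 64) = 942*(-104) = -97968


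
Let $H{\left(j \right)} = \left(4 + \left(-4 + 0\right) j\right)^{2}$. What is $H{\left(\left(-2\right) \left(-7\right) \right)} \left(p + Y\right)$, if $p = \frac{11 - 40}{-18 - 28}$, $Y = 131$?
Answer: $\frac{8186360}{23} \approx 3.5593 \cdot 10^{5}$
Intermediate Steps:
$H{\left(j \right)} = \left(4 - 4 j\right)^{2}$
$p = \frac{29}{46}$ ($p = - \frac{29}{-46} = \left(-29\right) \left(- \frac{1}{46}\right) = \frac{29}{46} \approx 0.63043$)
$H{\left(\left(-2\right) \left(-7\right) \right)} \left(p + Y\right) = 16 \left(-1 - -14\right)^{2} \left(\frac{29}{46} + 131\right) = 16 \left(-1 + 14\right)^{2} \cdot \frac{6055}{46} = 16 \cdot 13^{2} \cdot \frac{6055}{46} = 16 \cdot 169 \cdot \frac{6055}{46} = 2704 \cdot \frac{6055}{46} = \frac{8186360}{23}$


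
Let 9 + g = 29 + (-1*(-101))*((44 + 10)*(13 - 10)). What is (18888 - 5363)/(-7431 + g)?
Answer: 13525/8951 ≈ 1.5110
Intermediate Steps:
g = 16382 (g = -9 + (29 + (-1*(-101))*((44 + 10)*(13 - 10))) = -9 + (29 + 101*(54*3)) = -9 + (29 + 101*162) = -9 + (29 + 16362) = -9 + 16391 = 16382)
(18888 - 5363)/(-7431 + g) = (18888 - 5363)/(-7431 + 16382) = 13525/8951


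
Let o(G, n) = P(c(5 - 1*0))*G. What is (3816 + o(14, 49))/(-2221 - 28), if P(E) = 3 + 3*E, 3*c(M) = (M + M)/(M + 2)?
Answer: -3878/2249 ≈ -1.7243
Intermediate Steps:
c(M) = 2*M/(3*(2 + M)) (c(M) = ((M + M)/(M + 2))/3 = ((2*M)/(2 + M))/3 = (2*M/(2 + M))/3 = 2*M/(3*(2 + M)))
o(G, n) = 31*G/7 (o(G, n) = (3 + 3*(2*(5 - 1*0)/(3*(2 + (5 - 1*0)))))*G = (3 + 3*(2*(5 + 0)/(3*(2 + (5 + 0)))))*G = (3 + 3*((⅔)*5/(2 + 5)))*G = (3 + 3*((⅔)*5/7))*G = (3 + 3*((⅔)*5*(⅐)))*G = (3 + 3*(10/21))*G = (3 + 10/7)*G = 31*G/7)
(3816 + o(14, 49))/(-2221 - 28) = (3816 + (31/7)*14)/(-2221 - 28) = (3816 + 62)/(-2249) = 3878*(-1/2249) = -3878/2249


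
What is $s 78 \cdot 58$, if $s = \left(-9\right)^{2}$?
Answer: $366444$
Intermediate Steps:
$s = 81$
$s 78 \cdot 58 = 81 \cdot 78 \cdot 58 = 6318 \cdot 58 = 366444$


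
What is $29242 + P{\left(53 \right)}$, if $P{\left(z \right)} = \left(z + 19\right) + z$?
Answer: $29367$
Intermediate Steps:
$P{\left(z \right)} = 19 + 2 z$ ($P{\left(z \right)} = \left(19 + z\right) + z = 19 + 2 z$)
$29242 + P{\left(53 \right)} = 29242 + \left(19 + 2 \cdot 53\right) = 29242 + \left(19 + 106\right) = 29242 + 125 = 29367$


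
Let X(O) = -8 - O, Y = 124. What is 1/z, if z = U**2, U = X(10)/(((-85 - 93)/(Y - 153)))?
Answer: 7921/68121 ≈ 0.11628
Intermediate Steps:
U = -261/89 (U = (-8 - 1*10)/(((-85 - 93)/(124 - 153))) = (-8 - 10)/((-178/(-29))) = -18/((-178*(-1/29))) = -18/178/29 = -18*29/178 = -261/89 ≈ -2.9326)
z = 68121/7921 (z = (-261/89)**2 = 68121/7921 ≈ 8.6001)
1/z = 1/(68121/7921) = 7921/68121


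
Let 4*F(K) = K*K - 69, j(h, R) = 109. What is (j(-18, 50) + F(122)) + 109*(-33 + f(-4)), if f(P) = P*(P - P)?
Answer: 863/4 ≈ 215.75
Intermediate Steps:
F(K) = -69/4 + K**2/4 (F(K) = (K*K - 69)/4 = (K**2 - 69)/4 = (-69 + K**2)/4 = -69/4 + K**2/4)
f(P) = 0 (f(P) = P*0 = 0)
(j(-18, 50) + F(122)) + 109*(-33 + f(-4)) = (109 + (-69/4 + (1/4)*122**2)) + 109*(-33 + 0) = (109 + (-69/4 + (1/4)*14884)) + 109*(-33) = (109 + (-69/4 + 3721)) - 3597 = (109 + 14815/4) - 3597 = 15251/4 - 3597 = 863/4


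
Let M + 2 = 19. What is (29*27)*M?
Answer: 13311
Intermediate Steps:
M = 17 (M = -2 + 19 = 17)
(29*27)*M = (29*27)*17 = 783*17 = 13311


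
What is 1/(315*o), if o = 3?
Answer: 1/945 ≈ 0.0010582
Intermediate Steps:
1/(315*o) = 1/(315*3) = 1/945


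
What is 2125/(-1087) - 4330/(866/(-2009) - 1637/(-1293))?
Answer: -2446186631729/471539513 ≈ -5187.7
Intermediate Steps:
2125/(-1087) - 4330/(866/(-2009) - 1637/(-1293)) = 2125*(-1/1087) - 4330/(866*(-1/2009) - 1637*(-1/1293)) = -2125/1087 - 4330/(-866/2009 + 1637/1293) = -2125/1087 - 4330/2168995/2597637 = -2125/1087 - 4330*2597637/2168995 = -2125/1087 - 2249553642/433799 = -2446186631729/471539513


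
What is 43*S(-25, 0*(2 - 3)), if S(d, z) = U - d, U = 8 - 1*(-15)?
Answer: 2064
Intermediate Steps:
U = 23 (U = 8 + 15 = 23)
S(d, z) = 23 - d
43*S(-25, 0*(2 - 3)) = 43*(23 - 1*(-25)) = 43*(23 + 25) = 43*48 = 2064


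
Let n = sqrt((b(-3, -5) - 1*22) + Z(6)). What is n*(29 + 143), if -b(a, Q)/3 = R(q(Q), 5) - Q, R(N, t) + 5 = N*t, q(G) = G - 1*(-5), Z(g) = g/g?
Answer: 172*I*sqrt(21) ≈ 788.2*I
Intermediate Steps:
Z(g) = 1
q(G) = 5 + G (q(G) = G + 5 = 5 + G)
R(N, t) = -5 + N*t
b(a, Q) = -60 - 12*Q (b(a, Q) = -3*((-5 + (5 + Q)*5) - Q) = -3*((-5 + (25 + 5*Q)) - Q) = -3*((20 + 5*Q) - Q) = -3*(20 + 4*Q) = -60 - 12*Q)
n = I*sqrt(21) (n = sqrt(((-60 - 12*(-5)) - 1*22) + 1) = sqrt(((-60 + 60) - 22) + 1) = sqrt((0 - 22) + 1) = sqrt(-22 + 1) = sqrt(-21) = I*sqrt(21) ≈ 4.5826*I)
n*(29 + 143) = (I*sqrt(21))*(29 + 143) = (I*sqrt(21))*172 = 172*I*sqrt(21)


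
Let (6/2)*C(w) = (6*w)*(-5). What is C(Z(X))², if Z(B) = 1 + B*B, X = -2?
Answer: 2500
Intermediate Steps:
Z(B) = 1 + B²
C(w) = -10*w (C(w) = ((6*w)*(-5))/3 = (-30*w)/3 = -10*w)
C(Z(X))² = (-10*(1 + (-2)²))² = (-10*(1 + 4))² = (-10*5)² = (-50)² = 2500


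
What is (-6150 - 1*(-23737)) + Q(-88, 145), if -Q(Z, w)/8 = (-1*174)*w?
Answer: 219427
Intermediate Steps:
Q(Z, w) = 1392*w (Q(Z, w) = -8*(-1*174)*w = -(-1392)*w = 1392*w)
(-6150 - 1*(-23737)) + Q(-88, 145) = (-6150 - 1*(-23737)) + 1392*145 = (-6150 + 23737) + 201840 = 17587 + 201840 = 219427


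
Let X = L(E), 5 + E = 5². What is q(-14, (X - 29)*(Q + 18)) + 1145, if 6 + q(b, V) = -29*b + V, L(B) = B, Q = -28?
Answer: 1635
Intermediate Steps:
E = 20 (E = -5 + 5² = -5 + 25 = 20)
X = 20
q(b, V) = -6 + V - 29*b (q(b, V) = -6 + (-29*b + V) = -6 + (V - 29*b) = -6 + V - 29*b)
q(-14, (X - 29)*(Q + 18)) + 1145 = (-6 + (20 - 29)*(-28 + 18) - 29*(-14)) + 1145 = (-6 - 9*(-10) + 406) + 1145 = (-6 + 90 + 406) + 1145 = 490 + 1145 = 1635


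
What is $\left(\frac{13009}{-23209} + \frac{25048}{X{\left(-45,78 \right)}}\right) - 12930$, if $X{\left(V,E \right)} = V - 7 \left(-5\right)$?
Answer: $- \frac{1791196411}{116045} \approx -15435.0$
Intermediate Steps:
$X{\left(V,E \right)} = 35 + V$ ($X{\left(V,E \right)} = V - -35 = V + 35 = 35 + V$)
$\left(\frac{13009}{-23209} + \frac{25048}{X{\left(-45,78 \right)}}\right) - 12930 = \left(\frac{13009}{-23209} + \frac{25048}{35 - 45}\right) - 12930 = \left(13009 \left(- \frac{1}{23209}\right) + \frac{25048}{-10}\right) - 12930 = \left(- \frac{13009}{23209} + 25048 \left(- \frac{1}{10}\right)\right) - 12930 = \left(- \frac{13009}{23209} - \frac{12524}{5}\right) - 12930 = - \frac{290734561}{116045} - 12930 = - \frac{1791196411}{116045}$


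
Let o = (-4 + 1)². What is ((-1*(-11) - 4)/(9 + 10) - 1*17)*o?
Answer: -2844/19 ≈ -149.68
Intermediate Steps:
o = 9 (o = (-3)² = 9)
((-1*(-11) - 4)/(9 + 10) - 1*17)*o = ((-1*(-11) - 4)/(9 + 10) - 1*17)*9 = ((11 - 4)/19 - 17)*9 = (7*(1/19) - 17)*9 = (7/19 - 17)*9 = -316/19*9 = -2844/19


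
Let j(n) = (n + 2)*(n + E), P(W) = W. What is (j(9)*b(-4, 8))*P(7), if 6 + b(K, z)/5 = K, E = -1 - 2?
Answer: -23100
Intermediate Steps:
E = -3
b(K, z) = -30 + 5*K
j(n) = (-3 + n)*(2 + n) (j(n) = (n + 2)*(n - 3) = (2 + n)*(-3 + n) = (-3 + n)*(2 + n))
(j(9)*b(-4, 8))*P(7) = ((-6 + 9**2 - 1*9)*(-30 + 5*(-4)))*7 = ((-6 + 81 - 9)*(-30 - 20))*7 = (66*(-50))*7 = -3300*7 = -23100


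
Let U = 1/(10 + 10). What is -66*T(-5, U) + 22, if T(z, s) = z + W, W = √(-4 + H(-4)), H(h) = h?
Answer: 352 - 132*I*√2 ≈ 352.0 - 186.68*I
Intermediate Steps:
U = 1/20 ≈ 0.050000
W = 2*I*√2 (W = √(-4 - 4) = √(-8) = 2*I*√2 ≈ 2.8284*I)
T(z, s) = z + 2*I*√2
-66*T(-5, U) + 22 = -66*(-5 + 2*I*√2) + 22 = (330 - 132*I*√2) + 22 = 352 - 132*I*√2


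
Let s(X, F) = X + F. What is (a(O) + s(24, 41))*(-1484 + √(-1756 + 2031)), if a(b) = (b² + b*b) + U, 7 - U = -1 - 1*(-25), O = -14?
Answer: -652960 + 2200*√11 ≈ -6.4566e+5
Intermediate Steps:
U = -17 (U = 7 - (-1 - 1*(-25)) = 7 - (-1 + 25) = 7 - 1*24 = 7 - 24 = -17)
s(X, F) = F + X
a(b) = -17 + 2*b² (a(b) = (b² + b*b) - 17 = (b² + b²) - 17 = 2*b² - 17 = -17 + 2*b²)
(a(O) + s(24, 41))*(-1484 + √(-1756 + 2031)) = ((-17 + 2*(-14)²) + (41 + 24))*(-1484 + √(-1756 + 2031)) = ((-17 + 2*196) + 65)*(-1484 + √275) = ((-17 + 392) + 65)*(-1484 + 5*√11) = (375 + 65)*(-1484 + 5*√11) = 440*(-1484 + 5*√11) = -652960 + 2200*√11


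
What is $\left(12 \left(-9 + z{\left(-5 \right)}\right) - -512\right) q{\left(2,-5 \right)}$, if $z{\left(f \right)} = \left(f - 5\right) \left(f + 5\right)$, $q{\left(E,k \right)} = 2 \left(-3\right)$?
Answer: $-2424$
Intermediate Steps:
$q{\left(E,k \right)} = -6$
$z{\left(f \right)} = \left(-5 + f\right) \left(5 + f\right)$
$\left(12 \left(-9 + z{\left(-5 \right)}\right) - -512\right) q{\left(2,-5 \right)} = \left(12 \left(-9 - \left(25 - \left(-5\right)^{2}\right)\right) - -512\right) \left(-6\right) = \left(12 \left(-9 + \left(-25 + 25\right)\right) + 512\right) \left(-6\right) = \left(12 \left(-9 + 0\right) + 512\right) \left(-6\right) = \left(12 \left(-9\right) + 512\right) \left(-6\right) = \left(-108 + 512\right) \left(-6\right) = 404 \left(-6\right) = -2424$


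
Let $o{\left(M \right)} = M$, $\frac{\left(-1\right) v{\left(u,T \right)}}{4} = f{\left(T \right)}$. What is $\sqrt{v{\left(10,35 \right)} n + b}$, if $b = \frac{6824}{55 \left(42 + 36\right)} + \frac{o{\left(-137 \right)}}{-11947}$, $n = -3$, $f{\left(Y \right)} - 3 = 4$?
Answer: $\frac{\sqrt{1968264909435}}{151635} \approx 9.2521$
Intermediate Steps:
$f{\left(Y \right)} = 7$ ($f{\left(Y \right)} = 3 + 4 = 7$)
$v{\left(u,T \right)} = -28$ ($v{\left(u,T \right)} = \left(-4\right) 7 = -28$)
$b = \frac{242941}{151635}$ ($b = \frac{6824}{55 \left(42 + 36\right)} - \frac{137}{-11947} = \frac{6824}{55 \cdot 78} - - \frac{137}{11947} = \frac{6824}{4290} + \frac{137}{11947} = 6824 \cdot \frac{1}{4290} + \frac{137}{11947} = \frac{3412}{2145} + \frac{137}{11947} = \frac{242941}{151635} \approx 1.6021$)
$\sqrt{v{\left(10,35 \right)} n + b} = \sqrt{\left(-28\right) \left(-3\right) + \frac{242941}{151635}} = \sqrt{84 + \frac{242941}{151635}} = \sqrt{\frac{12980281}{151635}} = \frac{\sqrt{1968264909435}}{151635}$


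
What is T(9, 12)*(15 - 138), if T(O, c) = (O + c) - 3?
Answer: -2214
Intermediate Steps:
T(O, c) = -3 + O + c
T(9, 12)*(15 - 138) = (-3 + 9 + 12)*(15 - 138) = 18*(-123) = -2214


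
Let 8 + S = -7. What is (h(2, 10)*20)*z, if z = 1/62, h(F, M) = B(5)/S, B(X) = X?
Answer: -10/93 ≈ -0.10753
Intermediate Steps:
S = -15 (S = -8 - 7 = -15)
h(F, M) = -1/3 (h(F, M) = 5/(-15) = 5*(-1/15) = -1/3)
z = 1/62 ≈ 0.016129
(h(2, 10)*20)*z = -1/3*20*(1/62) = -20/3*1/62 = -10/93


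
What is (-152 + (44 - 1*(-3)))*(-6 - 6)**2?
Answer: -15120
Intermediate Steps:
(-152 + (44 - 1*(-3)))*(-6 - 6)**2 = (-152 + (44 + 3))*(-12)**2 = (-152 + 47)*144 = -105*144 = -15120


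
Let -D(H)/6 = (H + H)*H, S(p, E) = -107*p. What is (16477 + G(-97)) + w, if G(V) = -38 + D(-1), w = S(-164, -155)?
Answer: 33975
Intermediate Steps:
w = 17548 (w = -107*(-164) = 17548)
D(H) = -12*H² (D(H) = -6*(H + H)*H = -6*2*H*H = -12*H²)
G(V) = -50 (G(V) = -38 - 12*(-1)² = -38 - 12*1 = -38 - 12 = -50)
(16477 + G(-97)) + w = (16477 - 50) + 17548 = 16427 + 17548 = 33975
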